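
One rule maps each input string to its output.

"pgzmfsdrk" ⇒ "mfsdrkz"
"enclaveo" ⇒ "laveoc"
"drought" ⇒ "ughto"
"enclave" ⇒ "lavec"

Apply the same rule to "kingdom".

gdomn

Each output is the input with this applied: delete the first 2 characters, then move the first character to the end.
Starting from "kingdom": after the first operation, "ngdom"; after the second, "gdomn".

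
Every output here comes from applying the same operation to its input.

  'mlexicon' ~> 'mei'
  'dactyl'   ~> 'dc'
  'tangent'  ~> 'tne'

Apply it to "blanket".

The rule is to keep every other character starting from the first (positions 1st, 3rd, 5th, ...), then delete the last character.
For "blanket", step one produces "bakt"; step two turns that into "bak".

bak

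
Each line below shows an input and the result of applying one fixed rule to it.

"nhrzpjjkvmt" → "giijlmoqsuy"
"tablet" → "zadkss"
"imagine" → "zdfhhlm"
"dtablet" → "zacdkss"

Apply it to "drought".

In each case the input is transformed by: sort the characters into alphabetical order, then shift every letter 1 place backward in the alphabet (wrapping around).
Starting from "drought": after the first operation, "dghortu"; after the second, "cfgnqst".

cfgnqst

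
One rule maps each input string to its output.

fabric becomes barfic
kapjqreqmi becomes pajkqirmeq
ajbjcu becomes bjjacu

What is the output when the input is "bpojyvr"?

The pattern: move the first 2 characters to the end (rotate left by 2), then take characters alternately from the front and the back (1st, last, 2nd, 2nd-last, ...).
On "bpojyvr": the first step gives "ojyvrbp", and the second then gives "opjbyrv".

opjbyrv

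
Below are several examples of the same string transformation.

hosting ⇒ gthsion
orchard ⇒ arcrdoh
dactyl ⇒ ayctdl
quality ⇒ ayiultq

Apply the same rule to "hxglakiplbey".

aybxepglhlik

Rule — sort the characters into alphabetical order, then take characters alternately from the front and the back (1st, last, 2nd, 2nd-last, ...).
For "hxglakiplbey", step one produces "abeghikllpxy"; step two turns that into "aybxepglhlik".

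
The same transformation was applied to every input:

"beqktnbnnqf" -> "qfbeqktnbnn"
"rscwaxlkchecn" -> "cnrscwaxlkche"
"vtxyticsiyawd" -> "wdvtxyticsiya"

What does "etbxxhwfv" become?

fvetbxxhw

In each case the input is transformed by: move the last 2 characters to the front (rotate right by 2).
Doing the same to "etbxxhwfv": "fvetbxxhw".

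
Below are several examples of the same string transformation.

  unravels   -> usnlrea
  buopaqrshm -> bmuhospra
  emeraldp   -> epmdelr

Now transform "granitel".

The rule is to take characters alternately from the front and the back (1st, last, 2nd, 2nd-last, ...), then delete the last character.
On "granitel" that produces "glreatn".

glreatn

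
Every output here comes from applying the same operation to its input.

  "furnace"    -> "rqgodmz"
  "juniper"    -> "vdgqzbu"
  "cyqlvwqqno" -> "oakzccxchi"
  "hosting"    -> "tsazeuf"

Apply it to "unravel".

What's happening: shift every letter 12 places forward in the alphabet (wrapping around), then take characters alternately from the front and the back (1st, last, 2nd, 2nd-last, ...).
Working it through for "unravel": intermediate "gzdmhqx", final "gxzqdhm".
(Check on "cyqlvwqqno": → "okcxhiccza" → "oakzccxchi" ✓)

gxzqdhm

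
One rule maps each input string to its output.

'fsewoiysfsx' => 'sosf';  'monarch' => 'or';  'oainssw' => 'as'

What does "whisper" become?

The pattern: swap the first and last characters, then keep one character in every 3, starting at position 2 (positions 2nd, 5th, 8th, ...).
Starting from "whisper": after the first operation, "rhispew"; after the second, "hp".
(Check on "oainssw": → "wainsso" → "as" ✓)

hp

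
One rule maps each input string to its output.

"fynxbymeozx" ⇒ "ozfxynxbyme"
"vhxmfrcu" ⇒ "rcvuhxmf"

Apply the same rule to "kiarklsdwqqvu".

In each case the input is transformed by: swap the first and last characters, then move the last 3 characters to the front (rotate right by 3).
Applying that to "kiarklsdwqqvu" gives "qvkuiarklsdwq".

qvkuiarklsdwq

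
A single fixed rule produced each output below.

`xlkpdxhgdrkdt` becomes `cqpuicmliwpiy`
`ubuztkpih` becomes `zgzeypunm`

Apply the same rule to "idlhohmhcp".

niqmtmrmhu

The pattern: shift every letter 5 places forward in the alphabet (wrapping around).
Doing the same to "idlhohmhcp": "niqmtmrmhu".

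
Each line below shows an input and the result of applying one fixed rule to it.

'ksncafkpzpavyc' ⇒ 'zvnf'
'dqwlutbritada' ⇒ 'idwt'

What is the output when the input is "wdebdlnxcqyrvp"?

crel

Looking at the pairs, the operation is to keep one character in every 3, starting at position 3 (positions 3rd, 6th, 9th, ...), then move the first 2 characters to the end (rotate left by 2).
Working it through for "wdebdlnxcqyrvp": intermediate "elcr", final "crel".
(Check on "dqwlutbritada": → "wtid" → "idwt" ✓)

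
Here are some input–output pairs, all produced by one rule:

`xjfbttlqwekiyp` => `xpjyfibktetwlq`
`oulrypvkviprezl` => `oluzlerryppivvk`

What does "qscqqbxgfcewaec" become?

Each output is the input with this applied: take characters alternately from the front and the back (1st, last, 2nd, 2nd-last, ...).
Doing the same to "qscqqbxgfcewaec": "qcsecaqwqebcxfg".

qcsecaqwqebcxfg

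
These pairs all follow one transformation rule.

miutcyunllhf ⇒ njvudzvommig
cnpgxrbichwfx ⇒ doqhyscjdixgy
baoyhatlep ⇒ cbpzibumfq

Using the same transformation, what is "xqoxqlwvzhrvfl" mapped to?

yrpyrmxwaiswgm

The pattern: shift every letter 1 place forward in the alphabet (wrapping around).
"xqoxqlwvzhrvfl" → "yrpyrmxwaiswgm".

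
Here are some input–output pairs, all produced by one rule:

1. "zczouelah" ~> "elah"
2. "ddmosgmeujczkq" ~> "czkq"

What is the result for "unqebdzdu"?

Looking at the pairs, the operation is to keep only the last 4 characters.
"unqebdzdu" → "dzdu".

dzdu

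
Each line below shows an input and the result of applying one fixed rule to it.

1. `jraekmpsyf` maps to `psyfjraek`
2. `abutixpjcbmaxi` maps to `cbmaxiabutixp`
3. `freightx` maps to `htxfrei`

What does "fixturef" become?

The rule is to swap the front and back halves of the string, then delete the first character.
"fixturef" → "ureffixt" → "reffixt".
(Check on "abutixpjcbmaxi": → "jcbmaxiabutixp" → "cbmaxiabutixp" ✓)

reffixt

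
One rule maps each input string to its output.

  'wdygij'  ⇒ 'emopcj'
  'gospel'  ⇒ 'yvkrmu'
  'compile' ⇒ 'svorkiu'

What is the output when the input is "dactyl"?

The pattern: move the first 2 characters to the end (rotate left by 2), then shift every letter 6 places forward in the alphabet (wrapping around).
Starting from "dactyl": after the first operation, "ctylda"; after the second, "izerjg".

izerjg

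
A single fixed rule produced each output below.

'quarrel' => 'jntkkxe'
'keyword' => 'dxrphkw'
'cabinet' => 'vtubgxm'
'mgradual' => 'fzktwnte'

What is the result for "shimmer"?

labffxk

The transformation: shift every letter 7 places backward in the alphabet (wrapping around).
On "shimmer" that produces "labffxk".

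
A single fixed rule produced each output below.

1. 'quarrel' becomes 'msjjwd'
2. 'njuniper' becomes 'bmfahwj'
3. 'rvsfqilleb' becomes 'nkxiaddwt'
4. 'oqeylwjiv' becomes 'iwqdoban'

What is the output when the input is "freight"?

jwayzl

The rule is to delete the first character, then shift every letter 8 places backward in the alphabet (wrapping around).
Starting from "freight": after the first operation, "reight"; after the second, "jwayzl".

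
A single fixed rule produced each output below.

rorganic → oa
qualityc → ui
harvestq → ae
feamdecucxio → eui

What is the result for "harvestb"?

ae

The pattern: keep one character in every 3, starting at position 2 (positions 2nd, 5th, 8th, ...), then keep only the vowels.
For "harvestb", step one produces "aeb"; step two turns that into "ae".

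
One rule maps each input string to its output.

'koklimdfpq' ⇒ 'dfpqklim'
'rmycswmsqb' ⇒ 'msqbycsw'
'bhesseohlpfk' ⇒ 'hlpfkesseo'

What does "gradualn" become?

alnadu

In each case the input is transformed by: delete the first 2 characters, then swap the front and back halves of the string.
Working it through for "gradualn": intermediate "adualn", final "alnadu".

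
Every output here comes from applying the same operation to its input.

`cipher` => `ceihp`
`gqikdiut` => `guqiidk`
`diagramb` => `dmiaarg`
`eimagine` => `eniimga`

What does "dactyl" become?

Looking at the pairs, the operation is to delete the last character, then take characters alternately from the front and the back (1st, last, 2nd, 2nd-last, ...).
"dactyl" → "dacty" → "dyatc".

dyatc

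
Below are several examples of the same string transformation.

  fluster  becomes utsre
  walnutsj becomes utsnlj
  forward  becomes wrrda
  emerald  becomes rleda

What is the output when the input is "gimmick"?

mmkic

What's happening: delete the first 2 characters, then sort the characters into reverse alphabetical order.
Applying both steps to "gimmick": "mmick", then "mmkic".
(Check on "fluster": → "uster" → "utsre" ✓)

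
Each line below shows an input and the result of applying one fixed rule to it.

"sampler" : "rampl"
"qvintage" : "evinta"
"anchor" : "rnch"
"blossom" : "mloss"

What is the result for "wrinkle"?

erink

The transformation: swap the first and last characters, then delete the last 2 characters.
"wrinkle" → "erink".
(Check on "anchor": → "rnchoa" → "rnch" ✓)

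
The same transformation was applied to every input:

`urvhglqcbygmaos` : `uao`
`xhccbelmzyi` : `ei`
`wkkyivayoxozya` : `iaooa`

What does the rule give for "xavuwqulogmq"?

What's happening: keep only the vowels.
For "xavuwqulogmq" the result is "auuo".

auuo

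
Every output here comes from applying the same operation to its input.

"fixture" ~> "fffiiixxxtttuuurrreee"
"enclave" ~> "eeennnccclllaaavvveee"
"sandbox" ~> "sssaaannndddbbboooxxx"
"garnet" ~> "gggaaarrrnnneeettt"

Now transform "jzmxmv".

In each case the input is transformed by: repeat every character 3 times.
So "jzmxmv" becomes "jjjzzzmmmxxxmmmvvv".

jjjzzzmmmxxxmmmvvv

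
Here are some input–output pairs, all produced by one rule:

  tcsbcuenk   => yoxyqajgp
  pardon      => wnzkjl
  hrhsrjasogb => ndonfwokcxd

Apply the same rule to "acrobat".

The transformation: move the first character to the end, then shift every letter 4 places backward in the alphabet (wrapping around).
"acrobat" → "ynkxwpw".

ynkxwpw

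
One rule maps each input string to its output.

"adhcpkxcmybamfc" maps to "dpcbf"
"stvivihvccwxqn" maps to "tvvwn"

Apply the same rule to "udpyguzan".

Looking at the pairs, the operation is to keep one character in every 3, starting at position 2 (positions 2nd, 5th, 8th, ...).
For "udpyguzan" the result is "dga".

dga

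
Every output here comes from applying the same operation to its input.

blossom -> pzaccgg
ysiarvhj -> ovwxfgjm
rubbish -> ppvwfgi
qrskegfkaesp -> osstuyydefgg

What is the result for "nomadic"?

oqrwabc

What's happening: sort the characters into alphabetical order, then shift every letter 12 places backward in the alphabet (wrapping around).
Applying both steps to "nomadic": "acdimno", then "oqrwabc".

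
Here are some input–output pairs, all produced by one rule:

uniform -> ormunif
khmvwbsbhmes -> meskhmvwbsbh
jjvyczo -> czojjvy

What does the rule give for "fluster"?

Looking at the pairs, the operation is to move the last 3 characters to the front (rotate right by 3).
For "fluster" the result is "terflus".

terflus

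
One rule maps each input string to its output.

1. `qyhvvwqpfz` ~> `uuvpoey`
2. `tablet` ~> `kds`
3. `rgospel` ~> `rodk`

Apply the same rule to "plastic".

What's happening: delete the first 3 characters, then shift every letter 1 place backward in the alphabet (wrapping around).
On "plastic": the first step gives "stic", and the second then gives "rshb".
(Check on "rgospel": → "spel" → "rodk" ✓)

rshb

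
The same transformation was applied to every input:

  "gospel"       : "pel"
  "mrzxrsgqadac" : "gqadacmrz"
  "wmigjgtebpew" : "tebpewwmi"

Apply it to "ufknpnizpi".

nizpiuf

The pattern: swap the front and back halves of the string, then delete the last 3 characters.
Starting from "ufknpnizpi": after the first operation, "nizpiufknp"; after the second, "nizpiuf".
(Check on "mrzxrsgqadac": → "gqadacmrzxrs" → "gqadacmrz" ✓)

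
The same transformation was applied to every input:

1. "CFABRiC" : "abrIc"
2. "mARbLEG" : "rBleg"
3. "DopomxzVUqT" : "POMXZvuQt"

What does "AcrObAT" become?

Each output is the input with this applied: flip the case of every letter, then delete the first 2 characters.
On "AcrObAT": the first step gives "aCRoBat", and the second then gives "RoBat".

RoBat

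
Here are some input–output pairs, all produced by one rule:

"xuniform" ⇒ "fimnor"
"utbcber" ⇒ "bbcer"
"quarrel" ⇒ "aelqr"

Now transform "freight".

The rule is to sort the characters into alphabetical order, then delete the last 2 characters.
Applying both steps to "freight": "efghirt", then "efghi".

efghi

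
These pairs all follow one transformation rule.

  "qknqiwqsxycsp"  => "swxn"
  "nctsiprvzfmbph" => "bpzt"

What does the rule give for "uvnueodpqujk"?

koqn

What's happening: keep one character in every 3, starting at position 3 (positions 3rd, 6th, 9th, ...), then swap the first and last characters.
For "uvnueodpqujk", step one produces "noqk"; step two turns that into "koqn".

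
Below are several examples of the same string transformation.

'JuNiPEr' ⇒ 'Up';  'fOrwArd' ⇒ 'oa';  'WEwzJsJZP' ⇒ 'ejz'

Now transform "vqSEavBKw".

What's happening: flip the case of every letter, then keep one character in every 3, starting at position 2 (positions 2nd, 5th, 8th, ...).
On "vqSEavBKw" that produces "QAk".

QAk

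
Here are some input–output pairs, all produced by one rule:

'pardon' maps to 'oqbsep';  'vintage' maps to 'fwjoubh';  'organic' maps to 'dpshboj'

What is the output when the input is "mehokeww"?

Looking at the pairs, the operation is to move the last character to the front, then shift every letter 1 place forward in the alphabet (wrapping around).
Applying both steps to "mehokeww": "wmehokew", then "xnfiplfx".

xnfiplfx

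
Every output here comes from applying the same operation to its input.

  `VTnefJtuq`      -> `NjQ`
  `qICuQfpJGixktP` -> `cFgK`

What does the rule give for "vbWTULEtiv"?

wlI

Rule — keep one character in every 3, starting at position 3 (positions 3rd, 6th, 9th, ...), then flip the case of every letter.
For "vbWTULEtiv", step one produces "WLi"; step two turns that into "wlI".
(Check on "qICuQfpJGixktP": → "CfGk" → "cFgK" ✓)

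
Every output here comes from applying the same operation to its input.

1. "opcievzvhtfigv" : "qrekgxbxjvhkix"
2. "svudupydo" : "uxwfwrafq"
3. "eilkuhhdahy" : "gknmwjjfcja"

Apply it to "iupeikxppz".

In each case the input is transformed by: shift every letter 2 places forward in the alphabet (wrapping around).
So "iupeikxppz" becomes "kwrgkmzrrb".

kwrgkmzrrb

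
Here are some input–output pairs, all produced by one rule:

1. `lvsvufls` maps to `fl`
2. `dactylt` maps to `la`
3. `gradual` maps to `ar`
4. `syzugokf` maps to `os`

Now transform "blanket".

el

The transformation: move the first 3 characters to the end (rotate left by 3), then keep one character in every 3, starting at position 3 (positions 3rd, 6th, 9th, ...).
Applying both steps to "blanket": "nketbla", then "el".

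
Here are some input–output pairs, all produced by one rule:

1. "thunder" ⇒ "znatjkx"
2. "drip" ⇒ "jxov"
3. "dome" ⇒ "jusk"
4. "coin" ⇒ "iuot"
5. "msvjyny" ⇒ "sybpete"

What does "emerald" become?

kskxgrj

Rule — shift every letter 6 places forward in the alphabet (wrapping around).
On "emerald" that produces "kskxgrj".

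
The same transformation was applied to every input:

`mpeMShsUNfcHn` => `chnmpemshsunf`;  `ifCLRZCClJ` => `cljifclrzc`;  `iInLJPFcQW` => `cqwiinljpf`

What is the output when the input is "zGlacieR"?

ierzglac

The transformation: move the last 3 characters to the front (rotate right by 3), then convert every letter to lowercase.
On "zGlacieR": the first step gives "ieRzGlac", and the second then gives "ierzglac".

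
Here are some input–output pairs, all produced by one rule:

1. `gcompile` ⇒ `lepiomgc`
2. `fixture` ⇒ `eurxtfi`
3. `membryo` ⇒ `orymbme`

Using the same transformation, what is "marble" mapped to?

lerbma

Looking at the pairs, the operation is to swap each adjacent pair of characters (1↔2, 3↔4, ...), then reverse the string.
For "marble", step one produces "ambrel"; step two turns that into "lerbma".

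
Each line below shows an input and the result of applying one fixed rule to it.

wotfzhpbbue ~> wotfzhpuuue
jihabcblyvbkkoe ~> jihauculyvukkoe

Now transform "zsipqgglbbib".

zsipqggluuiu

What's happening: replace every "b" with "u".
For "zsipqgglbbib" the result is "zsipqggluuiu".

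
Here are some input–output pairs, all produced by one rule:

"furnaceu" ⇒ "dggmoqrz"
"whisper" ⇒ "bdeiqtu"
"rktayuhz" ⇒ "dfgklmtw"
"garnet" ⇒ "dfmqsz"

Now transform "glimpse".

beqsuxy

Rule — shift every letter 12 places forward in the alphabet (wrapping around), then sort the characters into alphabetical order.
"glimpse" → "beqsuxy".
(Check on "furnaceu": → "rgdzmoqg" → "dggmoqrz" ✓)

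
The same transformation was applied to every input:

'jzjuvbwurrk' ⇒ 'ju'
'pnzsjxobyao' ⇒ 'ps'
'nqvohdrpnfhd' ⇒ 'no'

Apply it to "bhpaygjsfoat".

Each output is the input with this applied: keep one character in every 3, starting at position 1 (positions 1st, 4th, 7th, ...), then delete the last 2 characters.
For "bhpaygjsfoat", step one produces "bajo"; step two turns that into "ba".
(Check on "pnzsjxobyao": → "psoa" → "ps" ✓)

ba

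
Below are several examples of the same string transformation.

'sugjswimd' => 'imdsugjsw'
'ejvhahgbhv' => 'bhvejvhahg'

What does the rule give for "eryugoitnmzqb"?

In each case the input is transformed by: move the last 3 characters to the front (rotate right by 3).
So "eryugoitnmzqb" becomes "zqberyugoitnm".

zqberyugoitnm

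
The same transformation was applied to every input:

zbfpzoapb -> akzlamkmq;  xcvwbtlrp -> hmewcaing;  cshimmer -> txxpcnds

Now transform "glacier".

ntpcrwl

In each case the input is transformed by: move the first 3 characters to the end (rotate left by 3), then shift every letter 11 places forward in the alphabet (wrapping around).
"glacier" → "ciergla" → "ntpcrwl".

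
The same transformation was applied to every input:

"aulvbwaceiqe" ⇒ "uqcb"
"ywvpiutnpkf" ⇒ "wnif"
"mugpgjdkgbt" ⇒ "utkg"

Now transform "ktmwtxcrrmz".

zttr

Rule — keep one character in every 3, starting at position 2 (positions 2nd, 5th, 8th, ...), then sort the characters into reverse alphabetical order.
Applying that to "ktmwtxcrrmz" gives "zttr".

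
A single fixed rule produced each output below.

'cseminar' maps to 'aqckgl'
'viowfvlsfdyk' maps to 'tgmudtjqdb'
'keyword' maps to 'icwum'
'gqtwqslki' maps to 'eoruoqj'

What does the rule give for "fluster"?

Looking at the pairs, the operation is to shift every letter 2 places backward in the alphabet (wrapping around), then delete the last 2 characters.
Working it through for "fluster": intermediate "djsqrcp", final "djsqr".

djsqr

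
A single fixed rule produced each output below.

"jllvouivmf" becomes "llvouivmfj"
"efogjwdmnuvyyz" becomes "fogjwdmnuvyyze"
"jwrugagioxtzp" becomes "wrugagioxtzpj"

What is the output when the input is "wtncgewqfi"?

tncgewqfiw

The rule is to move the first character to the end.
So "wtncgewqfi" becomes "tncgewqfiw".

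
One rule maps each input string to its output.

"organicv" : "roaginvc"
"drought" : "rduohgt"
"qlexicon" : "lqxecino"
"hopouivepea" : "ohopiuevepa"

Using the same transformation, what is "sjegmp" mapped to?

The pattern: swap each adjacent pair of characters (1↔2, 3↔4, ...).
Doing the same to "sjegmp": "jsgepm".

jsgepm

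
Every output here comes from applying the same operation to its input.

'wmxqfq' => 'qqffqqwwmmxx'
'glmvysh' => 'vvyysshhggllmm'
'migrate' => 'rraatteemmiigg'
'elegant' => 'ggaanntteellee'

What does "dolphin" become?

pphhiinnddooll

The rule is to move the first 3 characters to the end (rotate left by 3), then double every character.
Doing the same to "dolphin": "pphhiinnddooll".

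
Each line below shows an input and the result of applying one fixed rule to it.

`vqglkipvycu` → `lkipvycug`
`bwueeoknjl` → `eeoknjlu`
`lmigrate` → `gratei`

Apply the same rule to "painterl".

Rule — delete the first 2 characters, then move the first character to the end.
Applying both steps to "painterl": "interl", then "nterli".

nterli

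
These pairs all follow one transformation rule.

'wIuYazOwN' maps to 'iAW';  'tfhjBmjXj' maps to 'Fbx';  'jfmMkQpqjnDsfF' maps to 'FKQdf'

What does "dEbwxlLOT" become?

eXo

Rule — keep one character in every 3, starting at position 2 (positions 2nd, 5th, 8th, ...), then flip the case of every letter.
On "dEbwxlLOT": the first step gives "ExO", and the second then gives "eXo".
(Check on "tfhjBmjXj": → "fBX" → "Fbx" ✓)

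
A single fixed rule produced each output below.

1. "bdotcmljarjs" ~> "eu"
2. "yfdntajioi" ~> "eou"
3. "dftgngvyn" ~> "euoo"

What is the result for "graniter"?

ou

The transformation: shift every letter 1 place forward in the alphabet (wrapping around), then keep only the vowels.
For "graniter" the result is "ou".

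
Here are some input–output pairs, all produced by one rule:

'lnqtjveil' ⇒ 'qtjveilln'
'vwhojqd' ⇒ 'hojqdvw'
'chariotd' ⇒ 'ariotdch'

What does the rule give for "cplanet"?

lanetcp

Each output is the input with this applied: move the first 2 characters to the end (rotate left by 2).
Doing the same to "cplanet": "lanetcp".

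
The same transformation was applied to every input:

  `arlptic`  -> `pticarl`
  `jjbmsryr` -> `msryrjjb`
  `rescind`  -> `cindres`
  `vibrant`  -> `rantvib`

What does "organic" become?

The pattern: move the first 3 characters to the end (rotate left by 3).
So "organic" becomes "anicorg".

anicorg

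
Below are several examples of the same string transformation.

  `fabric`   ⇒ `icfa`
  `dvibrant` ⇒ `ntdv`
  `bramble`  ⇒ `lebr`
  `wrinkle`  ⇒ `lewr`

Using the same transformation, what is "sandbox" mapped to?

In each case the input is transformed by: move the first 2 characters to the end (rotate left by 2), then keep only the last 4 characters.
Working it through for "sandbox": intermediate "ndboxsa", final "oxsa".
(Check on "dvibrant": → "ibrantdv" → "ntdv" ✓)

oxsa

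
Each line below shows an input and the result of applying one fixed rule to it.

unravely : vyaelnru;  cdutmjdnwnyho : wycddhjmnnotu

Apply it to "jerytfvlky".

Rule — sort the characters into alphabetical order, then move the last 2 characters to the front (rotate right by 2).
Applying both steps to "jerytfvlky": "efjklrtvyy", then "yyefjklrtv".

yyefjklrtv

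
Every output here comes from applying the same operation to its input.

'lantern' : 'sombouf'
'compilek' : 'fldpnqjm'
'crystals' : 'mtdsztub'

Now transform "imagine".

The transformation: shift every letter 1 place forward in the alphabet (wrapping around), then move the last 2 characters to the front (rotate right by 2).
For "imagine", step one produces "jnbhjof"; step two turns that into "ofjnbhj".
(Check on "compilek": → "dpnqjmfl" → "fldpnqjm" ✓)

ofjnbhj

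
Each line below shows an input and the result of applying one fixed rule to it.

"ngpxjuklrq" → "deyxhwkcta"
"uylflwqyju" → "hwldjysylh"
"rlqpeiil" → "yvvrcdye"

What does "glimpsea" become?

The transformation: reverse the string, then shift every letter 13 places forward in the alphabet (wrapping around) — i.e. ROT13.
For "glimpsea", step one produces "aespmilg"; step two turns that into "nrfczvyt".
(Check on "ngpxjuklrq": → "qrlkujxpgn" → "deyxhwkcta" ✓)

nrfczvyt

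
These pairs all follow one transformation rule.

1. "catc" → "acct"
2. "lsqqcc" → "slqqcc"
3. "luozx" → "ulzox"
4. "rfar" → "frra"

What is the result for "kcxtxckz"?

cktxcxzk

The pattern: swap each adjacent pair of characters (1↔2, 3↔4, ...).
Doing the same to "kcxtxckz": "cktxcxzk".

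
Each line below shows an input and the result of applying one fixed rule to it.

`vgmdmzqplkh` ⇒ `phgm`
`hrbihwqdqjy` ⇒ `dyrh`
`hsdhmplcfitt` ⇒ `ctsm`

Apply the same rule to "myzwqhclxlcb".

lcyq

Rule — keep one character in every 3, starting at position 2 (positions 2nd, 5th, 8th, ...), then move the first 2 characters to the end (rotate left by 2).
Starting from "myzwqhclxlcb": after the first operation, "yqlc"; after the second, "lcyq".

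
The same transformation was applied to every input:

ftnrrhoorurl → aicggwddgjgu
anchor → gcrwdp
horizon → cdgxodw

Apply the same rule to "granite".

In each case the input is transformed by: swap the first and last characters, then shift every letter 11 places backward in the alphabet (wrapping around).
So "granite" becomes "tgpcxiv".

tgpcxiv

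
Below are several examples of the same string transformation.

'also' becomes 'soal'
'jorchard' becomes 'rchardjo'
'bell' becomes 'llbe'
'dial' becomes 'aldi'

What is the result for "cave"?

The rule is to move the first 2 characters to the end (rotate left by 2).
Applying that to "cave" gives "veca".

veca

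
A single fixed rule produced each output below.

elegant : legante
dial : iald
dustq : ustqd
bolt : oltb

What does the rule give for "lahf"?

The rule is to move the first character to the end.
So "lahf" becomes "ahfl".

ahfl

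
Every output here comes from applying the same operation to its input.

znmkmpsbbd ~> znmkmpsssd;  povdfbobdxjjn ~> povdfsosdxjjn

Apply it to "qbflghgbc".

Looking at the pairs, the operation is to replace every "b" with "s".
Applying that to "qbflghgbc" gives "qsflghgsc".

qsflghgsc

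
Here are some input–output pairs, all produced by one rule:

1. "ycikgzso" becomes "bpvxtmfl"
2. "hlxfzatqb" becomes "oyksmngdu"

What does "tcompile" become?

In each case the input is transformed by: swap the first and last characters, then shift every letter 13 places forward in the alphabet (wrapping around) — i.e. ROT13.
For "tcompile" the result is "rpbzcvyg".

rpbzcvyg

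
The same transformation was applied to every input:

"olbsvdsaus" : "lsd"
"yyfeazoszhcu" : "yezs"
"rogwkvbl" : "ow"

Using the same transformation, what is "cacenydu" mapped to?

ae

The pattern: keep every other character starting from the second (positions 2nd, 4th, 6th, ...), then delete the last 2 characters.
"cacenydu" → "ae".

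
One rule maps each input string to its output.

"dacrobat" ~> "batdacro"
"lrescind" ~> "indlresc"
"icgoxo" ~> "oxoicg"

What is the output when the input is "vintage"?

agevint

The transformation: move the last 3 characters to the front (rotate right by 3).
On "vintage" that produces "agevint".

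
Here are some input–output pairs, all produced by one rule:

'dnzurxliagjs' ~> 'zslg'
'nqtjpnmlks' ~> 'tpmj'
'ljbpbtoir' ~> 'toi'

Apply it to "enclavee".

The rule is to sort the characters into reverse alphabetical order, then keep one character in every 3, starting at position 1 (positions 1st, 4th, 7th, ...).
For "enclavee", step one produces "vnleeeca"; step two turns that into "vec".

vec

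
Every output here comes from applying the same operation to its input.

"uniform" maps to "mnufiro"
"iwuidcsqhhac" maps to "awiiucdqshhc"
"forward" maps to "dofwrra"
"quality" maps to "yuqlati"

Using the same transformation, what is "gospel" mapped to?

eogpsl

The pattern: swap each adjacent pair of characters (1↔2, 3↔4, ...), then move the last character to the front.
"gospel" → "eogpsl".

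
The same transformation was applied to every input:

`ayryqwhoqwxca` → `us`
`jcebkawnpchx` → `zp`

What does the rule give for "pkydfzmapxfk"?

xc

Each output is the input with this applied: shift every letter 8 places backward in the alphabet (wrapping around), then keep only the last 2 characters.
On "pkydfzmapxfk": the first step gives "hcqvxreshpxc", and the second then gives "xc".
(Check on "ayryqwhoqwxca": → "sqjqiozgiopus" → "us" ✓)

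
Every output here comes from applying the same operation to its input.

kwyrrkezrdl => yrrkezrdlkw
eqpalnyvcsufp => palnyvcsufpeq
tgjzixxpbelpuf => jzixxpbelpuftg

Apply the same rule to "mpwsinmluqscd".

wsinmluqscdmp

The pattern: move the first 2 characters to the end (rotate left by 2).
So "mpwsinmluqscd" becomes "wsinmluqscdmp".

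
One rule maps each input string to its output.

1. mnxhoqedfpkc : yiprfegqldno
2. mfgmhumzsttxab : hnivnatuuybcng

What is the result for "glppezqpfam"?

Looking at the pairs, the operation is to move the first 2 characters to the end (rotate left by 2), then shift every letter 1 place forward in the alphabet (wrapping around).
Starting from "glppezqpfam": after the first operation, "ppezqpfamgl"; after the second, "qqfarqgbnhm".

qqfarqgbnhm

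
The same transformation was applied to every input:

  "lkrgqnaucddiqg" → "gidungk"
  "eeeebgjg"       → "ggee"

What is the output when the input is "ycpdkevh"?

The transformation: keep every other character starting from the second (positions 2nd, 4th, 6th, ...), then reverse the string.
"ycpdkevh" → "cdeh" → "hedc".

hedc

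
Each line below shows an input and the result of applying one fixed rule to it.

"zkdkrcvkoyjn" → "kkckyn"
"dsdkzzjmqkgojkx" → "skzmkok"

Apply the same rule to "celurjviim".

eujim

The rule is to keep every other character starting from the second (positions 2nd, 4th, 6th, ...).
For "celurjviim" the result is "eujim".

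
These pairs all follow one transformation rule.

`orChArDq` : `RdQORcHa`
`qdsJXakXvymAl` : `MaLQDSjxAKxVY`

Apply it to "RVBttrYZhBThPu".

Looking at the pairs, the operation is to flip the case of every letter, then move the last 3 characters to the front (rotate right by 3).
Working it through for "RVBttrYZhBThPu": intermediate "rvbTTRyzHbtHpU", final "HpUrvbTTRyzHbt".

HpUrvbTTRyzHbt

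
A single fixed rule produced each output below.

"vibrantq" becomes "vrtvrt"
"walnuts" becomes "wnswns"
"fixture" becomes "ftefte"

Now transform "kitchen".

What's happening: keep one character in every 3, starting at position 1 (positions 1st, 4th, 7th, ...), then write the whole string twice.
"kitchen" → "kcnkcn".

kcnkcn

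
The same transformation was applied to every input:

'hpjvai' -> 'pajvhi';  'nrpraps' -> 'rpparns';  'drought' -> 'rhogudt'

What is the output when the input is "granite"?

rtainge

In each case the input is transformed by: take characters alternately from the front and the back (1st, last, 2nd, 2nd-last, ...), then move the first 2 characters to the end (rotate left by 2).
On "granite": the first step gives "gertain", and the second then gives "rtainge".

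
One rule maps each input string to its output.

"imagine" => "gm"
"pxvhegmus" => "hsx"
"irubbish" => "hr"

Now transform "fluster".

lt

The pattern: sort the characters into alphabetical order, then keep one character in every 3, starting at position 3 (positions 3rd, 6th, 9th, ...).
"fluster" → "eflrstu" → "lt".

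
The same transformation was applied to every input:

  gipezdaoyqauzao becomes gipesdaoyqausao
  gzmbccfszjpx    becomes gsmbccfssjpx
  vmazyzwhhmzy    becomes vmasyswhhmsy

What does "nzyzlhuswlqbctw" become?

nsyslhuswlqbctw

The pattern: replace every "z" with "s".
So "nzyzlhuswlqbctw" becomes "nsyslhuswlqbctw".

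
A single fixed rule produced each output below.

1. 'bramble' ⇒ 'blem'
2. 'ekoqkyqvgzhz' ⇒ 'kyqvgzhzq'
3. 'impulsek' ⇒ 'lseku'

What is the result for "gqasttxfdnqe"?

Each output is the input with this applied: delete the first 3 characters, then move the first character to the end.
For "gqasttxfdnqe", step one produces "sttxfdnqe"; step two turns that into "ttxfdnqes".

ttxfdnqes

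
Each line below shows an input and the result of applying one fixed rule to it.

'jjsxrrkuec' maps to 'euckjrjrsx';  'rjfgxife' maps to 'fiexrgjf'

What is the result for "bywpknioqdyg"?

The transformation: move the last 2 characters to the front (rotate right by 2), then take characters alternately from the front and the back (1st, last, 2nd, 2nd-last, ...).
So "bywpknioqdyg" becomes "ydgqboyiwnpk".

ydgqboyiwnpk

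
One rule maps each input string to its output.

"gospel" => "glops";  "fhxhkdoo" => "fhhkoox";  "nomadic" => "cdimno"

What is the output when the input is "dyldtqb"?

ddlqty

The pattern: sort the characters into alphabetical order, then delete the first character.
Starting from "dyldtqb": after the first operation, "bddlqty"; after the second, "ddlqty".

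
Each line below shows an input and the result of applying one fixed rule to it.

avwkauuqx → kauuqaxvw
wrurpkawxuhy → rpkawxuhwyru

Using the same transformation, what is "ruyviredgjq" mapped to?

viredgjrquy

The pattern: swap the first and last characters, then move the first 3 characters to the end (rotate left by 3).
"ruyviredgjq" → "viredgjrquy".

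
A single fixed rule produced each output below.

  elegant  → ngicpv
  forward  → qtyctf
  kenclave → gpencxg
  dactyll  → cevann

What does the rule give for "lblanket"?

dncpmgv

Each output is the input with this applied: shift every letter 2 places forward in the alphabet (wrapping around), then delete the first character.
"lblanket" → "ndncpmgv" → "dncpmgv".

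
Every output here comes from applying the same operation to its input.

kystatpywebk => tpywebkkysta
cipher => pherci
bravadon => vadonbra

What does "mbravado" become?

Rule — move the last character to the front, then swap the front and back halves of the string.
Working it through for "mbravado": intermediate "ombravad", final "avadombr".
(Check on "bravadon": → "nbravado" → "vadonbra" ✓)

avadombr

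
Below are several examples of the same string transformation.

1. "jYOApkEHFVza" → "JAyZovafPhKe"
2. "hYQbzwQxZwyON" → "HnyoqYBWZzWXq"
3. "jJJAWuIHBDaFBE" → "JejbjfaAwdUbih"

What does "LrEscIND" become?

ldRneiSC

Each output is the input with this applied: take characters alternately from the front and the back (1st, last, 2nd, 2nd-last, ...), then flip the case of every letter.
Applying that to "LrEscIND" gives "ldRneiSC".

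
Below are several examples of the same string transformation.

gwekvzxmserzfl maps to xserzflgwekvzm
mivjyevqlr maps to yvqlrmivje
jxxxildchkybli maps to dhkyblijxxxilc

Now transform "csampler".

mlercsap

The transformation: swap the front and back halves of the string, then swap the first and last characters.
Starting from "csampler": after the first operation, "plercsam"; after the second, "mlercsap".
(Check on "jxxxildchkybli": → "chkyblijxxxild" → "dhkyblijxxxilc" ✓)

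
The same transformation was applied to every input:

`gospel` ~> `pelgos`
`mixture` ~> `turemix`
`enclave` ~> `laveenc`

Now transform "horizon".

izonhor

Each output is the input with this applied: move the first 3 characters to the end (rotate left by 3).
For "horizon" the result is "izonhor".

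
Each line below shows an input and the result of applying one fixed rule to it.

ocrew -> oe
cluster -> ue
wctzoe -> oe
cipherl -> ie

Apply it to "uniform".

uio

Looking at the pairs, the operation is to keep only the vowels.
"uniform" → "uio".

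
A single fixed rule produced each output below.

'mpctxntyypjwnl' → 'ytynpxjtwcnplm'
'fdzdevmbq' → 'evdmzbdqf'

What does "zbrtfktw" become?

The rule is to take characters alternately from the front and the back (1st, last, 2nd, 2nd-last, ...), then reverse the string.
Starting from "zbrtfktw": after the first operation, "zwbtrktf"; after the second, "ftkrtbwz".

ftkrtbwz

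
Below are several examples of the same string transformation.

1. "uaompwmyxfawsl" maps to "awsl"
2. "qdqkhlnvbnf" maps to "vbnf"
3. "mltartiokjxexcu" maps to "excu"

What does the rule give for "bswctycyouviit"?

viit

Rule — keep only the last 4 characters.
So "bswctycyouviit" becomes "viit".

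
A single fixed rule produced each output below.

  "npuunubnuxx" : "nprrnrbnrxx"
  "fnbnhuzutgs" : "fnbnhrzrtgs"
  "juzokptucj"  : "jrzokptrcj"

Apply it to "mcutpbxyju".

What's happening: replace every "u" with "r".
On "mcutpbxyju" that produces "mcrtpbxyjr".

mcrtpbxyjr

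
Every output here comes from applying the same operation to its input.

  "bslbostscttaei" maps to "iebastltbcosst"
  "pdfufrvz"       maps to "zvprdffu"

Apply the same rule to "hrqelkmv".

The transformation: move the last character to the front, then take characters alternately from the front and the back (1st, last, 2nd, 2nd-last, ...).
Starting from "hrqelkmv": after the first operation, "vhrqelkm"; after the second, "vmhkrlqe".
(Check on "bslbostscttaei": → "ibslbostscttae" → "iebastltbcosst" ✓)

vmhkrlqe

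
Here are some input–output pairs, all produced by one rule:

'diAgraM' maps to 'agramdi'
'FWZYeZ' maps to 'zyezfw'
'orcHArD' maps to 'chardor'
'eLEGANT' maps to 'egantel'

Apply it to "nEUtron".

utronne

In each case the input is transformed by: move the first 2 characters to the end (rotate left by 2), then convert every letter to lowercase.
On "nEUtron": the first step gives "UtronnE", and the second then gives "utronne".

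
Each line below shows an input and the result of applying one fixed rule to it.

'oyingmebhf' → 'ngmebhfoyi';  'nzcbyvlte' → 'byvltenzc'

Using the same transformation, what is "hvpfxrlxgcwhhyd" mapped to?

fxrlxgcwhhydhvp

What's happening: move the first 3 characters to the end (rotate left by 3).
Applying that to "hvpfxrlxgcwhhyd" gives "fxrlxgcwhhydhvp".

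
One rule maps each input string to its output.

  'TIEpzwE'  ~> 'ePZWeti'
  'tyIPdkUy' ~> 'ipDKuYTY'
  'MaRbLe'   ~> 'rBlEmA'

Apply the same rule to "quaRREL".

The pattern: move the first 2 characters to the end (rotate left by 2), then flip the case of every letter.
"quaRREL" → "aRRELqu" → "ArrelQU".

ArrelQU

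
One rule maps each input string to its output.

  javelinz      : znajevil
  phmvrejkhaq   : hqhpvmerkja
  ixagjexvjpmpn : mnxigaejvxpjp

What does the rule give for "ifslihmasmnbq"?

nqfilshiammsb

In each case the input is transformed by: swap each adjacent pair of characters (1↔2, 3↔4, ...), then move the last 2 characters to the front (rotate right by 2).
On "ifslihmasmnbq": the first step gives "filshiammsbnq", and the second then gives "nqfilshiammsb".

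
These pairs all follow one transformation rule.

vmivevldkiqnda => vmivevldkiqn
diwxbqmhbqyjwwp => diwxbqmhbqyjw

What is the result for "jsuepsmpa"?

Looking at the pairs, the operation is to delete the last 2 characters.
For "jsuepsmpa" the result is "jsuepsm".

jsuepsm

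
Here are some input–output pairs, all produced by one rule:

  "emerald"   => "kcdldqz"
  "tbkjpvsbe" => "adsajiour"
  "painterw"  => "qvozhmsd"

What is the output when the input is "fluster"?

dqektrs

What's happening: move the last 2 characters to the front (rotate right by 2), then shift every letter 1 place backward in the alphabet (wrapping around).
So "fluster" becomes "dqektrs".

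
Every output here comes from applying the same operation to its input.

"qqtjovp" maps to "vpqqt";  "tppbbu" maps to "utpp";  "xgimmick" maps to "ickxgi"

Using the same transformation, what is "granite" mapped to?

What's happening: move the first 3 characters to the end (rotate left by 3), then delete the first 2 characters.
For "granite", step one produces "nitegra"; step two turns that into "tegra".
(Check on "xgimmick": → "mmickxgi" → "ickxgi" ✓)

tegra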